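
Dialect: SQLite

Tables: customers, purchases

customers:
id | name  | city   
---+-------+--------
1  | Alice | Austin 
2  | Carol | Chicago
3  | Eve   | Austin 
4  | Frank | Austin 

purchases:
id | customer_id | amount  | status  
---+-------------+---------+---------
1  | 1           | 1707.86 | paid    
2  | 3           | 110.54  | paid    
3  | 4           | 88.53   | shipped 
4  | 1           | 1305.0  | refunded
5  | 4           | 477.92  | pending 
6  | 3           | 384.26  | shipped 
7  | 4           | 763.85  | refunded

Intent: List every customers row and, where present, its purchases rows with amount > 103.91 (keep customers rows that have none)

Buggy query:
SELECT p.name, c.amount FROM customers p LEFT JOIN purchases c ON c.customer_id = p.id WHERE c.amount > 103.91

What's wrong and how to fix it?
Bug: A WHERE condition on the right-hand table after LEFT JOIN drops unmatched parents

Fix: Put 'c.amount > 103.91' in the JOIN's ON clause instead of WHERE

Corrected query:
SELECT p.name, c.amount FROM customers p LEFT JOIN purchases c ON c.customer_id = p.id AND c.amount > 103.91

Result:
name  | amount 
------+--------
Alice | 1305   
Alice | 1707.86
Carol | NULL   
Eve   | 110.54 
Eve   | 384.26 
Frank | 477.92 
Frank | 763.85 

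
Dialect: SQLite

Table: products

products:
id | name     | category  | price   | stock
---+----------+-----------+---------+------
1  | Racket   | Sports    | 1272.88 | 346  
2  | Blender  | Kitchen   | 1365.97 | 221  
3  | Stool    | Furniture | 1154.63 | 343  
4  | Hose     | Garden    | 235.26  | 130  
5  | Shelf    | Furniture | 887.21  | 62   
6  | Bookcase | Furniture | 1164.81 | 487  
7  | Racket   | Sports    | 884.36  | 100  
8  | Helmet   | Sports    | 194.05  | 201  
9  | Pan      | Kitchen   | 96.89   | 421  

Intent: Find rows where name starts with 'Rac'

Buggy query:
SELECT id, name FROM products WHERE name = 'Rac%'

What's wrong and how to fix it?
Bug: '=' compares the literal string including the % character; pattern matching needs LIKE

Fix: Replace '=' with LIKE so 'Rac%' is treated as a pattern

Corrected query:
SELECT id, name FROM products WHERE name LIKE 'Rac%'

Result:
id | name  
---+-------
1  | Racket
7  | Racket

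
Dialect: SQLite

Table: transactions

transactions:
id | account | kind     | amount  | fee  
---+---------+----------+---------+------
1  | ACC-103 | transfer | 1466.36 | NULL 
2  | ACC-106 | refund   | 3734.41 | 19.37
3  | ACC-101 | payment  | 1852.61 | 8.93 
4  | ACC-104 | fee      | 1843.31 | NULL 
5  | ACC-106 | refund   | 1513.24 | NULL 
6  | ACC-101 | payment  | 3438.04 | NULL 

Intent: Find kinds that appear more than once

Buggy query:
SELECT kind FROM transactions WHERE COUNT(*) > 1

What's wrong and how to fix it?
Bug: COUNT(*) is an aggregate and cannot be used in WHERE

Fix: Group first, then use HAVING for the count condition

Corrected query:
SELECT kind FROM transactions GROUP BY kind HAVING COUNT(*) > 1

Result:
kind   
-------
payment
refund 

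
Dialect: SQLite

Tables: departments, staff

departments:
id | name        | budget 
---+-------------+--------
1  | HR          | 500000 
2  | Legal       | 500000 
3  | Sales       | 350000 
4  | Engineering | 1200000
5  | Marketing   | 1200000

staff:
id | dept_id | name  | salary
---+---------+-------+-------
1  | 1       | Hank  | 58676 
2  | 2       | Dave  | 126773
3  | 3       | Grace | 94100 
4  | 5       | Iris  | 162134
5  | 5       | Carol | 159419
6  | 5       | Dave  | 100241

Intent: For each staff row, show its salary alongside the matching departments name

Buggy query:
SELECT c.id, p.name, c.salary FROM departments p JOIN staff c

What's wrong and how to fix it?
Bug: JOIN with no ON clause produces a cartesian product; every staff row pairs with every departments row

Fix: Add ON c.dept_id = p.id to the JOIN

Corrected query:
SELECT c.id, p.name, c.salary FROM departments p JOIN staff c ON c.dept_id = p.id

Result:
id | name      | salary
---+-----------+-------
1  | HR        | 58676 
2  | Legal     | 126773
3  | Sales     | 94100 
4  | Marketing | 162134
5  | Marketing | 159419
6  | Marketing | 100241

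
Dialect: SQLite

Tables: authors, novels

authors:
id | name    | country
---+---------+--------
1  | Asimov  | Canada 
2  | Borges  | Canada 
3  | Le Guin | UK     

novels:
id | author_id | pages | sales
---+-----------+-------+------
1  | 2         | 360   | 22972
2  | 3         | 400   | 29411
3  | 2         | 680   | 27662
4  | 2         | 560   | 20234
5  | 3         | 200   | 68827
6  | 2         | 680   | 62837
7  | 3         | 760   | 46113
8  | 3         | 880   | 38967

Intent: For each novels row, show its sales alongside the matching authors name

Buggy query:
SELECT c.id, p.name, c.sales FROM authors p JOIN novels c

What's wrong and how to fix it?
Bug: JOIN with no ON clause produces a cartesian product; every novels row pairs with every authors row

Fix: Add ON c.author_id = p.id to the JOIN

Corrected query:
SELECT c.id, p.name, c.sales FROM authors p JOIN novels c ON c.author_id = p.id

Result:
id | name    | sales
---+---------+------
1  | Borges  | 22972
2  | Le Guin | 29411
3  | Borges  | 27662
4  | Borges  | 20234
5  | Le Guin | 68827
6  | Borges  | 62837
7  | Le Guin | 46113
8  | Le Guin | 38967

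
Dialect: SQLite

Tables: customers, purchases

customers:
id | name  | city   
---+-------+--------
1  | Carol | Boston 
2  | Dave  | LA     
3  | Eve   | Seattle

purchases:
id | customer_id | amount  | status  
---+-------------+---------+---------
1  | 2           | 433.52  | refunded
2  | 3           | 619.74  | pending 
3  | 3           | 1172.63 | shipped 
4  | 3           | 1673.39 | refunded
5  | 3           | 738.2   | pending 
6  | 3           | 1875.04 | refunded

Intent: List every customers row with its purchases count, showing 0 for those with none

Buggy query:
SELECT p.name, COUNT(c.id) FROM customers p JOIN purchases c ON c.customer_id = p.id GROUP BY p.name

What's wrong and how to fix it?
Bug: An inner join excludes parents with zero children

Fix: Switch to LEFT JOIN to retain unmatched parent rows

Corrected query:
SELECT p.name, COUNT(c.id) FROM customers p LEFT JOIN purchases c ON c.customer_id = p.id GROUP BY p.name

Result:
name  | COUNT(c.id)
------+------------
Carol | 0          
Dave  | 1          
Eve   | 5          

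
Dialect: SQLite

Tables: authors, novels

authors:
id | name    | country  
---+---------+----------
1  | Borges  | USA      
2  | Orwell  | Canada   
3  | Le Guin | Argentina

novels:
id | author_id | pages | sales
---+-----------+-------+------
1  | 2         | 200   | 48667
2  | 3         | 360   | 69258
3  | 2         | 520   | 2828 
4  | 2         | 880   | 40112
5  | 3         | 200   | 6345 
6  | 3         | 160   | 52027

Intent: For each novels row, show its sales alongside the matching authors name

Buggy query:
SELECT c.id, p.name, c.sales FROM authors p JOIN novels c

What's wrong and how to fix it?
Bug: Missing join condition: each novels row is matched to all authors rows instead of just its own

Fix: Add ON c.author_id = p.id to the JOIN

Corrected query:
SELECT c.id, p.name, c.sales FROM authors p JOIN novels c ON c.author_id = p.id

Result:
id | name    | sales
---+---------+------
1  | Orwell  | 48667
2  | Le Guin | 69258
3  | Orwell  | 2828 
4  | Orwell  | 40112
5  | Le Guin | 6345 
6  | Le Guin | 52027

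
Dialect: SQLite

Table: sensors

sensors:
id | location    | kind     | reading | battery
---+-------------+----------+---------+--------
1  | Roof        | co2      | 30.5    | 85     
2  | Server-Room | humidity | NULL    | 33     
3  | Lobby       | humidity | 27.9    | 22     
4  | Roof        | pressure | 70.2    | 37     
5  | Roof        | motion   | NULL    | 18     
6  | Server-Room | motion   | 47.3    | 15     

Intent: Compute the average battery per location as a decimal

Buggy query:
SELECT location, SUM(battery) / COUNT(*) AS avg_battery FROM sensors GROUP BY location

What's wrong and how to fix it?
Bug: Both operands are integers, so '/' performs integer division and truncates

Fix: Cast one side to REAL so the division keeps the fractional part

Corrected query:
SELECT location, SUM(battery) * 1.0 / COUNT(*) AS avg_battery FROM sensors GROUP BY location

Result:
location    | avg_battery
------------+------------
Lobby       | 22         
Roof        | 46.666667  
Server-Room | 24         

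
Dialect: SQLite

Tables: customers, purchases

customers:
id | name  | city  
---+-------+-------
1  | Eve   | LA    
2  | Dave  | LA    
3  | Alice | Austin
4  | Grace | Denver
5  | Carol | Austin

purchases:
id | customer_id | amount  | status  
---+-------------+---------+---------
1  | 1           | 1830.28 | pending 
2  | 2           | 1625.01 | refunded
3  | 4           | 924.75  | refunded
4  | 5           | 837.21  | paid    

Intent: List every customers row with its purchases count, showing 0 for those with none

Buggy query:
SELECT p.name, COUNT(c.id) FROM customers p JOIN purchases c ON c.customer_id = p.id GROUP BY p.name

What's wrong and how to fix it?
Bug: An inner join excludes parents with zero children

Fix: Use LEFT JOIN so parents without children still appear (COUNT(c.id) gives 0)

Corrected query:
SELECT p.name, COUNT(c.id) FROM customers p LEFT JOIN purchases c ON c.customer_id = p.id GROUP BY p.name

Result:
name  | COUNT(c.id)
------+------------
Alice | 0          
Carol | 1          
Dave  | 1          
Eve   | 1          
Grace | 1          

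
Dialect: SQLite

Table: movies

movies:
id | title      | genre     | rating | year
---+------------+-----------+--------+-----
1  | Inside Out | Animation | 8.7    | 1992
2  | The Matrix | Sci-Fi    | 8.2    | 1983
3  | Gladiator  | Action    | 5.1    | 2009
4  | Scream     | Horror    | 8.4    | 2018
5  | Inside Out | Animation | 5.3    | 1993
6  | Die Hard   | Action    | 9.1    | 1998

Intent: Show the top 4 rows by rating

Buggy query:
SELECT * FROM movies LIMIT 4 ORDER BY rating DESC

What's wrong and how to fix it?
Bug: ORDER BY cannot follow LIMIT; LIMIT is the final clause

Fix: Swap the clauses: ORDER BY first, then LIMIT

Corrected query:
SELECT * FROM movies ORDER BY rating DESC LIMIT 4

Result:
id | title      | genre     | rating | year
---+------------+-----------+--------+-----
6  | Die Hard   | Action    | 9.1    | 1998
1  | Inside Out | Animation | 8.7    | 1992
4  | Scream     | Horror    | 8.4    | 2018
2  | The Matrix | Sci-Fi    | 8.2    | 1983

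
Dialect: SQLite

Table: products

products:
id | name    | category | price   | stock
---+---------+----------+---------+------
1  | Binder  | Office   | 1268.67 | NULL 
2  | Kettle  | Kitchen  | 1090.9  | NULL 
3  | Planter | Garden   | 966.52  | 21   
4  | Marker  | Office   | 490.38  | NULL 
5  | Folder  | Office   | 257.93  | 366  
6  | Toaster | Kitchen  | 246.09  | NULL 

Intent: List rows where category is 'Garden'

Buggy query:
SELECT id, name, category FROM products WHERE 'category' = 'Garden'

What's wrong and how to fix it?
Bug: Single quotes denote string literals in SQL; the column name is being compared as a constant string

Fix: Remove the quotes around the column name (or use double quotes for an identifier)

Corrected query:
SELECT id, name, category FROM products WHERE category = 'Garden'

Result:
id | name    | category
---+---------+---------
3  | Planter | Garden  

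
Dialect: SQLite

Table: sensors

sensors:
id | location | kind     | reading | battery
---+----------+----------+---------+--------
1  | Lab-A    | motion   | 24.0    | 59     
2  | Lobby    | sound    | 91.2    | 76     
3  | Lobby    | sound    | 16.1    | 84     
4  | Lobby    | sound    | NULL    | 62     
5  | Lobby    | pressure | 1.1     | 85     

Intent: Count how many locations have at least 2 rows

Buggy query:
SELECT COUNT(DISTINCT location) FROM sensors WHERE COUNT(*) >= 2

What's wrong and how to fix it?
Bug: COUNT(*) cannot appear in WHERE; the per-group count doesn't exist yet

Fix: Use a subquery that GROUPs and filters with HAVING, then count its rows

Corrected query:
SELECT COUNT(*) FROM (SELECT location FROM sensors GROUP BY location HAVING COUNT(*) >= 2)

Result:
COUNT(*)
--------
1       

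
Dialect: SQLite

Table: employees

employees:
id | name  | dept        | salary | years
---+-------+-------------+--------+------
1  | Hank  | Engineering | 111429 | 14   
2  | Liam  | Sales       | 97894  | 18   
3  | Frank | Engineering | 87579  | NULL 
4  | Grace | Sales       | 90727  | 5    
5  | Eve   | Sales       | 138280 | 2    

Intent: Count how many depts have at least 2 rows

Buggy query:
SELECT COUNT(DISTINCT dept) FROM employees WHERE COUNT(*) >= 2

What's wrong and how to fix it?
Bug: COUNT(*) cannot appear in WHERE; the per-group count doesn't exist yet

Fix: Group first with HAVING COUNT(*) >= 2, then COUNT the resulting groups

Corrected query:
SELECT COUNT(*) FROM (SELECT dept FROM employees GROUP BY dept HAVING COUNT(*) >= 2)

Result:
COUNT(*)
--------
2       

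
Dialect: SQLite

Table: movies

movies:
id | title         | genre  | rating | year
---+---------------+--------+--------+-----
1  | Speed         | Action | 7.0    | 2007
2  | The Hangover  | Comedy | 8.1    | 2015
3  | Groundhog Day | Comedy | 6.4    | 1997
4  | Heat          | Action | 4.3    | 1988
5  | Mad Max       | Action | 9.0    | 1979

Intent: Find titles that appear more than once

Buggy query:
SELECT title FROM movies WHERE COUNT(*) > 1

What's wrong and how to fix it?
Bug: WHERE can't reference COUNT(*); aggregates are computed after WHERE

Fix: GROUP BY title, then filter groups with HAVING COUNT(*) > 1

Corrected query:
SELECT title FROM movies GROUP BY title HAVING COUNT(*) > 1

Result:
(no rows)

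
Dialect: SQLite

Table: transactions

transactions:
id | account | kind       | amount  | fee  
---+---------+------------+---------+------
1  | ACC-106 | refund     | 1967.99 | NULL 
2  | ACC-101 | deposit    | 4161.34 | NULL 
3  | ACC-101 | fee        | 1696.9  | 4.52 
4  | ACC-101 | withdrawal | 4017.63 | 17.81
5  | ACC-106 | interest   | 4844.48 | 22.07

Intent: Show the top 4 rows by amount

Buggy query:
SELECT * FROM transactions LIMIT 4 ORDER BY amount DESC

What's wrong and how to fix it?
Bug: LIMIT must come after ORDER BY

Fix: Sort with ORDER BY, then apply LIMIT

Corrected query:
SELECT * FROM transactions ORDER BY amount DESC LIMIT 4

Result:
id | account | kind       | amount  | fee  
---+---------+------------+---------+------
5  | ACC-106 | interest   | 4844.48 | 22.07
2  | ACC-101 | deposit    | 4161.34 | NULL 
4  | ACC-101 | withdrawal | 4017.63 | 17.81
1  | ACC-106 | refund     | 1967.99 | NULL 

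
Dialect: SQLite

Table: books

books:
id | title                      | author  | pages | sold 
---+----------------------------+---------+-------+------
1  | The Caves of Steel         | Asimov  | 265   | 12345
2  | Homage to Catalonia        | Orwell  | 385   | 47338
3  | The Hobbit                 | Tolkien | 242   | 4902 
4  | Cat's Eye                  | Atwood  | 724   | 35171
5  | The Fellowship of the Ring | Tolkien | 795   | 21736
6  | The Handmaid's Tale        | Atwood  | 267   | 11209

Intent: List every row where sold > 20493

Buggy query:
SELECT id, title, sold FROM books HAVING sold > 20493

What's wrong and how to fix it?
Bug: HAVING filters the output of aggregation, but this query has no GROUP BY and no aggregate functions, so SQLite rejects it (HAVING clause on a non-aggregate query); the condition here is per row

Fix: Use WHERE for row-level filtering

Corrected query:
SELECT id, title, sold FROM books WHERE sold > 20493

Result:
id | title                      | sold 
---+----------------------------+------
2  | Homage to Catalonia        | 47338
4  | Cat's Eye                  | 35171
5  | The Fellowship of the Ring | 21736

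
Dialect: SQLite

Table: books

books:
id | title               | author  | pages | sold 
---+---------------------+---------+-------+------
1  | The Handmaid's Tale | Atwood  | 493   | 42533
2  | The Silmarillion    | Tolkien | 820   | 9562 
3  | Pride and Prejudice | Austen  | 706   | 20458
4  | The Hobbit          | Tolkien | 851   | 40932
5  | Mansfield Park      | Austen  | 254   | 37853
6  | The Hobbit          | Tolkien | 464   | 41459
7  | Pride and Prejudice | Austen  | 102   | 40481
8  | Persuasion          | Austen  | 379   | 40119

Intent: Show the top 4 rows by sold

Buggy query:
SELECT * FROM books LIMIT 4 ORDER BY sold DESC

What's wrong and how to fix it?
Bug: ORDER BY cannot follow LIMIT; LIMIT is the final clause

Fix: Sort with ORDER BY, then apply LIMIT

Corrected query:
SELECT * FROM books ORDER BY sold DESC LIMIT 4

Result:
id | title               | author  | pages | sold 
---+---------------------+---------+-------+------
1  | The Handmaid's Tale | Atwood  | 493   | 42533
6  | The Hobbit          | Tolkien | 464   | 41459
4  | The Hobbit          | Tolkien | 851   | 40932
7  | Pride and Prejudice | Austen  | 102   | 40481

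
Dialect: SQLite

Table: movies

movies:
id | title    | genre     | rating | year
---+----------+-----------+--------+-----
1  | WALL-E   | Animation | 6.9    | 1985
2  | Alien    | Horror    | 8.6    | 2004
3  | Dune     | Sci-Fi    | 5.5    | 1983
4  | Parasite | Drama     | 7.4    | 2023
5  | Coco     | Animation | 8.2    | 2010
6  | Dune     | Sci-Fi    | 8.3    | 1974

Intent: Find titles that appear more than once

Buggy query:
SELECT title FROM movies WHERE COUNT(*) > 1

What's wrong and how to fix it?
Bug: COUNT(*) is an aggregate and cannot be used in WHERE

Fix: Group first, then use HAVING for the count condition

Corrected query:
SELECT title FROM movies GROUP BY title HAVING COUNT(*) > 1

Result:
title
-----
Dune 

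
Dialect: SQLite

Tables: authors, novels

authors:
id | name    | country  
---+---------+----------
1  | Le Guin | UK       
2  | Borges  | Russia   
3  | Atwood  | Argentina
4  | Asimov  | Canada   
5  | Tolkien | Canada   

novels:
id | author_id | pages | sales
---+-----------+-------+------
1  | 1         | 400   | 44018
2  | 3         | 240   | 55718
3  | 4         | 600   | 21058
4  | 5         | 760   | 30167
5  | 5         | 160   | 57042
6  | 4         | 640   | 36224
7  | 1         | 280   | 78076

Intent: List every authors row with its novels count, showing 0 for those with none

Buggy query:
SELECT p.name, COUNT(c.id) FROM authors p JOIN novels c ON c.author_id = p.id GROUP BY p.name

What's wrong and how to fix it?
Bug: An inner join excludes parents with zero children

Fix: Switch to LEFT JOIN to retain unmatched parent rows

Corrected query:
SELECT p.name, COUNT(c.id) FROM authors p LEFT JOIN novels c ON c.author_id = p.id GROUP BY p.name

Result:
name    | COUNT(c.id)
--------+------------
Asimov  | 2          
Atwood  | 1          
Borges  | 0          
Le Guin | 2          
Tolkien | 2          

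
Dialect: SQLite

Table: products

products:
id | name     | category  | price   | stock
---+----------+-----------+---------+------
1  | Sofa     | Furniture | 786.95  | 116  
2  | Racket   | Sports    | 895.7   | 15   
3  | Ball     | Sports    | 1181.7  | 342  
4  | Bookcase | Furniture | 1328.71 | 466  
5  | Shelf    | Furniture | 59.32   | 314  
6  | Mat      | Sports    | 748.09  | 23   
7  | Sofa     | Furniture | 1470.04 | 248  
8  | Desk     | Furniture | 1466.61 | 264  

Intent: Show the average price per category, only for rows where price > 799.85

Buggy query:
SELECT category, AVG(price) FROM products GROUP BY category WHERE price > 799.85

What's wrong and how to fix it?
Bug: WHERE cannot follow GROUP BY

Fix: Move the WHERE clause before GROUP BY

Corrected query:
SELECT category, AVG(price) FROM products WHERE price > 799.85 GROUP BY category

Result:
category  | AVG(price) 
----------+------------
Furniture | 1421.786667
Sports    | 1038.7     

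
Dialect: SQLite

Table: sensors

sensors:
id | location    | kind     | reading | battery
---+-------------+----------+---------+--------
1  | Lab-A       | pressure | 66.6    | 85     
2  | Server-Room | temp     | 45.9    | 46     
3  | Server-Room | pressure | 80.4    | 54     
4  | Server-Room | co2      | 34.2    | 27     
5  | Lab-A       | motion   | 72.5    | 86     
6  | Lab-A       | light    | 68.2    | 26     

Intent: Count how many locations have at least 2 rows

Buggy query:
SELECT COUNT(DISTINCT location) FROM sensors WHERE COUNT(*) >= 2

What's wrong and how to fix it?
Bug: WHERE filters individual rows, not groups, so a group-level COUNT is invalid there

Fix: Group first with HAVING COUNT(*) >= 2, then COUNT the resulting groups

Corrected query:
SELECT COUNT(*) FROM (SELECT location FROM sensors GROUP BY location HAVING COUNT(*) >= 2)

Result:
COUNT(*)
--------
2       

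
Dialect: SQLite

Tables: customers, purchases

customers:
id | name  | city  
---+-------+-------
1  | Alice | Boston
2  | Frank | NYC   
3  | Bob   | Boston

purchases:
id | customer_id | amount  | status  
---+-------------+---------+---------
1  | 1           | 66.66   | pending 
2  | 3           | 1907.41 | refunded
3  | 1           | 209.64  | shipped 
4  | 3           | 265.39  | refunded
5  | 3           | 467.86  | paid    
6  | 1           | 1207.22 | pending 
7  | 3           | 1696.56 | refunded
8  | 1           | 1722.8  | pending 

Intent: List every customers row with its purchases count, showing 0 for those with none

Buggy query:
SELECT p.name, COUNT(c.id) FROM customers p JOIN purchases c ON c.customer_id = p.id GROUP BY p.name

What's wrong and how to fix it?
Bug: An inner join excludes parents with zero children

Fix: Use LEFT JOIN so parents without children still appear (COUNT(c.id) gives 0)

Corrected query:
SELECT p.name, COUNT(c.id) FROM customers p LEFT JOIN purchases c ON c.customer_id = p.id GROUP BY p.name

Result:
name  | COUNT(c.id)
------+------------
Alice | 4          
Bob   | 4          
Frank | 0          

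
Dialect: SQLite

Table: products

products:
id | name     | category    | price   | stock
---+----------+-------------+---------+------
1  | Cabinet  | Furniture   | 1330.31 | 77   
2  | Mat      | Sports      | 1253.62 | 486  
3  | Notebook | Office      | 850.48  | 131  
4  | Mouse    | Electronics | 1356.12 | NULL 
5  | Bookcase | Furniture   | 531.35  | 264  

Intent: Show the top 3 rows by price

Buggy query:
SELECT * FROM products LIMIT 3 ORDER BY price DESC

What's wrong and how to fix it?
Bug: ORDER BY cannot follow LIMIT; LIMIT is the final clause

Fix: Swap the clauses: ORDER BY first, then LIMIT

Corrected query:
SELECT * FROM products ORDER BY price DESC LIMIT 3

Result:
id | name    | category    | price   | stock
---+---------+-------------+---------+------
4  | Mouse   | Electronics | 1356.12 | NULL 
1  | Cabinet | Furniture   | 1330.31 | 77   
2  | Mat     | Sports      | 1253.62 | 486  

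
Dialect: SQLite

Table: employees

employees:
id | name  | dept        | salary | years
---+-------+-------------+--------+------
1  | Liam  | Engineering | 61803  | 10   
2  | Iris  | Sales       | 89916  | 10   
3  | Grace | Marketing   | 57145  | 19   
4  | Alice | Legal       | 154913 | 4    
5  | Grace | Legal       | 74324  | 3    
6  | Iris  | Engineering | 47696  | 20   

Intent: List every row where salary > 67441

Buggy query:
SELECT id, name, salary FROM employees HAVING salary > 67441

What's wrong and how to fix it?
Bug: This is a non-aggregate query (no GROUP BY, no aggregates), so in SQLite the HAVING clause is invalid here; a row-level condition belongs in WHERE

Fix: Replace HAVING with WHERE since the condition applies to individual rows

Corrected query:
SELECT id, name, salary FROM employees WHERE salary > 67441

Result:
id | name  | salary
---+-------+-------
2  | Iris  | 89916 
4  | Alice | 154913
5  | Grace | 74324 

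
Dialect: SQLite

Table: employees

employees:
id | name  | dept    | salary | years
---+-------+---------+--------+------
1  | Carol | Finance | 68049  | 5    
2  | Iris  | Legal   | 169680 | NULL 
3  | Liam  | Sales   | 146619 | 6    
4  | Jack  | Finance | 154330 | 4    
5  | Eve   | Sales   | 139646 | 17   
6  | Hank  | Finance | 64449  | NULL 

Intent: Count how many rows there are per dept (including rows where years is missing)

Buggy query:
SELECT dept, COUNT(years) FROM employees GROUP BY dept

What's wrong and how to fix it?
Bug: COUNT(years) skips NULLs, so groups with missing years are undercounted

Fix: Replace COUNT(years) with COUNT(*)

Corrected query:
SELECT dept, COUNT(*) FROM employees GROUP BY dept

Result:
dept    | COUNT(*)
--------+---------
Finance | 3       
Legal   | 1       
Sales   | 2       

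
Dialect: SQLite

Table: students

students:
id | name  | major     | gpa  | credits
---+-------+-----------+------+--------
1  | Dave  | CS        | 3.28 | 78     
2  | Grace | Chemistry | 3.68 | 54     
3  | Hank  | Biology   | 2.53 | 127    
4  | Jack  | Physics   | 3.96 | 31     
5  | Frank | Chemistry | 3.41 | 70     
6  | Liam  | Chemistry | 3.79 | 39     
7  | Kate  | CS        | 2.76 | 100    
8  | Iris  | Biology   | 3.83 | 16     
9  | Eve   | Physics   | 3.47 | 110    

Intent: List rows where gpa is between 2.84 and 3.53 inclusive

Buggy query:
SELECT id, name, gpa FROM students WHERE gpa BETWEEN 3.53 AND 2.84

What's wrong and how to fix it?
Bug: BETWEEN expects the lower bound first; with 3.53 AND 2.84 the range is empty

Fix: Write BETWEEN 2.84 AND 3.53

Corrected query:
SELECT id, name, gpa FROM students WHERE gpa BETWEEN 2.84 AND 3.53

Result:
id | name  | gpa 
---+-------+-----
1  | Dave  | 3.28
5  | Frank | 3.41
9  | Eve   | 3.47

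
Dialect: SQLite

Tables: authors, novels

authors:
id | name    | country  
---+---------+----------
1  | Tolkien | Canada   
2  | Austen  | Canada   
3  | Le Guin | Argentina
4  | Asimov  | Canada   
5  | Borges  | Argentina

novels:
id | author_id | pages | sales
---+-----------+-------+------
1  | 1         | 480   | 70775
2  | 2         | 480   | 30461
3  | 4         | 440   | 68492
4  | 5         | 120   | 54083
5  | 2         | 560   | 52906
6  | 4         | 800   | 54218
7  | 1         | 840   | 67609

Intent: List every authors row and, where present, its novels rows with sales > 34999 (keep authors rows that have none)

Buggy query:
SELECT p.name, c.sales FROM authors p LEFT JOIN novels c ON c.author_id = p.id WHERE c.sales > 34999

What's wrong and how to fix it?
Bug: A WHERE condition on the right-hand table after LEFT JOIN drops unmatched parents

Fix: Move the right-table condition into the ON clause so unmatched parents are kept

Corrected query:
SELECT p.name, c.sales FROM authors p LEFT JOIN novels c ON c.author_id = p.id AND c.sales > 34999

Result:
name    | sales
--------+------
Tolkien | 67609
Tolkien | 70775
Austen  | 52906
Le Guin | NULL 
Asimov  | 54218
Asimov  | 68492
Borges  | 54083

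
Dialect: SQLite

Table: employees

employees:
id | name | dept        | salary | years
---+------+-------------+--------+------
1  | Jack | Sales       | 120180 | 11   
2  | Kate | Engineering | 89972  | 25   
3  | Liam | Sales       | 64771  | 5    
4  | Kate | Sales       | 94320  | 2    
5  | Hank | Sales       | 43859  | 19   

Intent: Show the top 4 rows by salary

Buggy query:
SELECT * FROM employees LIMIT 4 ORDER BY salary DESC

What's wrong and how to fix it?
Bug: ORDER BY cannot follow LIMIT; LIMIT is the final clause

Fix: Swap the clauses: ORDER BY first, then LIMIT

Corrected query:
SELECT * FROM employees ORDER BY salary DESC LIMIT 4

Result:
id | name | dept        | salary | years
---+------+-------------+--------+------
1  | Jack | Sales       | 120180 | 11   
4  | Kate | Sales       | 94320  | 2    
2  | Kate | Engineering | 89972  | 25   
3  | Liam | Sales       | 64771  | 5    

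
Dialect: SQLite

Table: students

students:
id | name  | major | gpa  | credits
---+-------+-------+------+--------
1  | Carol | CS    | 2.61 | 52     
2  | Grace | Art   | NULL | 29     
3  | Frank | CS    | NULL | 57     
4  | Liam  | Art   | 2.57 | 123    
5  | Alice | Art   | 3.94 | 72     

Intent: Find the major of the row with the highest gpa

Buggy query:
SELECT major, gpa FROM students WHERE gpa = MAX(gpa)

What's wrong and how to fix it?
Bug: WHERE is evaluated per row; an aggregate over the whole table isn't defined there

Fix: Wrap MAX in a scalar subquery so WHERE compares against a single value

Corrected query:
SELECT major, gpa FROM students WHERE gpa = (SELECT MAX(gpa) FROM students)

Result:
major | gpa 
------+-----
Art   | 3.94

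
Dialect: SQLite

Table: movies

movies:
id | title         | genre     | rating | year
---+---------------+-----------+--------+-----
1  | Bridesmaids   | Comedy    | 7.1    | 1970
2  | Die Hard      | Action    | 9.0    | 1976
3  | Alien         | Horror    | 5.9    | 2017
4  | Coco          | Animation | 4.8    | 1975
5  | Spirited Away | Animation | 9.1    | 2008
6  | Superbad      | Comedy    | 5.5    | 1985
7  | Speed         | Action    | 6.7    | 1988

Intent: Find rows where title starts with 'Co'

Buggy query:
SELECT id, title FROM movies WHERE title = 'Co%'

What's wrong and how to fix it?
Bug: Wildcards only work with LIKE; '=' treats '%' as a literal character

Fix: Replace '=' with LIKE so 'Co%' is treated as a pattern

Corrected query:
SELECT id, title FROM movies WHERE title LIKE 'Co%'

Result:
id | title
---+------
4  | Coco 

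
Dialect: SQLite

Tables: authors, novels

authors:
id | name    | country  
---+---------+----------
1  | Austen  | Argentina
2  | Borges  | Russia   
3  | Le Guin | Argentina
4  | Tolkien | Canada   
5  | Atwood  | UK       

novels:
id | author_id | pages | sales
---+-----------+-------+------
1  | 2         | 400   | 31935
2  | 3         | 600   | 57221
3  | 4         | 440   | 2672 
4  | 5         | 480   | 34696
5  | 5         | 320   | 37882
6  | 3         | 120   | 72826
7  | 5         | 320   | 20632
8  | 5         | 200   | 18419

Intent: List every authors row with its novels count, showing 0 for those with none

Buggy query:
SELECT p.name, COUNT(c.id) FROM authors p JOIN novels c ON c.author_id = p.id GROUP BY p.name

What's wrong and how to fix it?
Bug: INNER JOIN drops authors rows that have no matching novels rows

Fix: Switch to LEFT JOIN to retain unmatched parent rows

Corrected query:
SELECT p.name, COUNT(c.id) FROM authors p LEFT JOIN novels c ON c.author_id = p.id GROUP BY p.name

Result:
name    | COUNT(c.id)
--------+------------
Atwood  | 4          
Austen  | 0          
Borges  | 1          
Le Guin | 2          
Tolkien | 1          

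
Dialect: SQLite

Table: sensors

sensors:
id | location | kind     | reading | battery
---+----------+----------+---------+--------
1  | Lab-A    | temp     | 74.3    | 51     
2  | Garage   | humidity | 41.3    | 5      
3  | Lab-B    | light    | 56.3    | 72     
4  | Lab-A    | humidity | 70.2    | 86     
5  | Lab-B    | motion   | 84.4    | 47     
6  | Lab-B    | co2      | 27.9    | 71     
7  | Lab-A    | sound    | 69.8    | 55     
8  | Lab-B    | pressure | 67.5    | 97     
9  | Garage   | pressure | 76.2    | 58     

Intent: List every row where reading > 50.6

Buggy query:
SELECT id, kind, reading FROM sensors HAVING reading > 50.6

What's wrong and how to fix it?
Bug: HAVING filters the output of aggregation, but this query has no GROUP BY and no aggregate functions, so SQLite rejects it (HAVING clause on a non-aggregate query); the condition here is per row

Fix: Replace HAVING with WHERE since the condition applies to individual rows

Corrected query:
SELECT id, kind, reading FROM sensors WHERE reading > 50.6

Result:
id | kind     | reading
---+----------+--------
1  | temp     | 74.3   
3  | light    | 56.3   
4  | humidity | 70.2   
5  | motion   | 84.4   
7  | sound    | 69.8   
8  | pressure | 67.5   
9  | pressure | 76.2   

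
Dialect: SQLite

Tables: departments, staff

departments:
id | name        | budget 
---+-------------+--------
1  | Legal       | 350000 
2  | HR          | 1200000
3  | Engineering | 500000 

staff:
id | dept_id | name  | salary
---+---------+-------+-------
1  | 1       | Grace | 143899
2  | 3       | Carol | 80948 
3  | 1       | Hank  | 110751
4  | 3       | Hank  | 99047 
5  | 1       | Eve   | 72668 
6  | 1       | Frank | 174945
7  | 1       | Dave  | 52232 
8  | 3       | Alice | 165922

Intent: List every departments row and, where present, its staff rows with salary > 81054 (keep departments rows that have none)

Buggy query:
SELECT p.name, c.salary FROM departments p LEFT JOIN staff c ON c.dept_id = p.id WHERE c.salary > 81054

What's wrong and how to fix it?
Bug: Filtering c.salary in WHERE discards the NULL rows produced by LEFT JOIN, turning it into an inner join

Fix: Put 'c.salary > 81054' in the JOIN's ON clause instead of WHERE

Corrected query:
SELECT p.name, c.salary FROM departments p LEFT JOIN staff c ON c.dept_id = p.id AND c.salary > 81054

Result:
name        | salary
------------+-------
Legal       | 110751
Legal       | 143899
Legal       | 174945
HR          | NULL  
Engineering | 99047 
Engineering | 165922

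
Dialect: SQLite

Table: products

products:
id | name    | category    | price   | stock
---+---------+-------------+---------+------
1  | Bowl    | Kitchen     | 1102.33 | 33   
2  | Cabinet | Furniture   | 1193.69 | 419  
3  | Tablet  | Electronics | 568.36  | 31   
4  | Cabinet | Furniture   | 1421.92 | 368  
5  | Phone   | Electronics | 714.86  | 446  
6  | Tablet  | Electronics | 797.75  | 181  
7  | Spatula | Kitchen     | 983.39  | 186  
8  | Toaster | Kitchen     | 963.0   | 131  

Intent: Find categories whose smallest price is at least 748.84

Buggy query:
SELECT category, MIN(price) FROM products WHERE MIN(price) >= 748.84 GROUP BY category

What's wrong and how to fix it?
Bug: MIN() in WHERE is a misuse of aggregate

Fix: Use HAVING for the per-group MIN condition

Corrected query:
SELECT category, MIN(price) FROM products GROUP BY category HAVING MIN(price) >= 748.84

Result:
category  | MIN(price)
----------+-----------
Furniture | 1193.69   
Kitchen   | 963       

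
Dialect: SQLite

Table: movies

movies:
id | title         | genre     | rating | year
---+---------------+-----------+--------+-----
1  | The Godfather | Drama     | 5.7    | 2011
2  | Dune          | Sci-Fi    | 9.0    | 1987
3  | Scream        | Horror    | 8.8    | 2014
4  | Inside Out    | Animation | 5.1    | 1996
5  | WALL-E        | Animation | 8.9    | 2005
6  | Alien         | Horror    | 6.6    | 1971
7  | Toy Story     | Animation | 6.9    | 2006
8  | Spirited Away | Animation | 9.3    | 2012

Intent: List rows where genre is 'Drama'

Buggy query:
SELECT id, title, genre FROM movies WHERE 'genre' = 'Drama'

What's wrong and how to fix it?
Bug: 'genre' in single quotes is a string literal, not the column; the comparison is literal-vs-literal and never true

Fix: Remove the quotes around the column name (or use double quotes for an identifier)

Corrected query:
SELECT id, title, genre FROM movies WHERE genre = 'Drama'

Result:
id | title         | genre
---+---------------+------
1  | The Godfather | Drama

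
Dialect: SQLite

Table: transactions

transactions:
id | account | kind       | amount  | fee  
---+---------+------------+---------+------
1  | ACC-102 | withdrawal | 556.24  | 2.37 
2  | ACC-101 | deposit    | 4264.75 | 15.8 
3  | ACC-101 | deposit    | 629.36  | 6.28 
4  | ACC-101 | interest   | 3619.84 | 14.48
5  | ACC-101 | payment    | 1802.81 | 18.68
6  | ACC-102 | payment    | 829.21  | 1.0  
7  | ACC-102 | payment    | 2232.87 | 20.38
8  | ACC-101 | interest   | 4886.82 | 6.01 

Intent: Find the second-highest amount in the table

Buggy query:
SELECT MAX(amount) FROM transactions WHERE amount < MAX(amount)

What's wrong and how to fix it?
Bug: MAX(amount) on the right of the comparison is an aggregate-in-WHERE error

Fix: Compute the overall MAX in a subquery, then take MAX of rows below it

Corrected query:
SELECT MAX(amount) FROM transactions WHERE amount < (SELECT MAX(amount) FROM transactions)

Result:
MAX(amount)
-----------
4264.75    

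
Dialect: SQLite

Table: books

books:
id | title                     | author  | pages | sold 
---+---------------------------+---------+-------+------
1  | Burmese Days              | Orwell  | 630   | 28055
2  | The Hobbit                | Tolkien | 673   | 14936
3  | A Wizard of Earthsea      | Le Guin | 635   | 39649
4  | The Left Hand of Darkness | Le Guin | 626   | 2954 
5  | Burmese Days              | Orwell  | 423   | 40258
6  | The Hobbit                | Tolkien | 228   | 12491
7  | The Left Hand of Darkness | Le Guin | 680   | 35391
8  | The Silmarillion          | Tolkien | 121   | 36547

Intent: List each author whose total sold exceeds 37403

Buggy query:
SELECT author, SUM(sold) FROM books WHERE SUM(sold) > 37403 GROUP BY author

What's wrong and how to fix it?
Bug: Aggregate functions cannot appear in a WHERE clause

Fix: Move the aggregate condition to a HAVING clause

Corrected query:
SELECT author, SUM(sold) FROM books GROUP BY author HAVING SUM(sold) > 37403

Result:
author  | SUM(sold)
--------+----------
Le Guin | 77994    
Orwell  | 68313    
Tolkien | 63974    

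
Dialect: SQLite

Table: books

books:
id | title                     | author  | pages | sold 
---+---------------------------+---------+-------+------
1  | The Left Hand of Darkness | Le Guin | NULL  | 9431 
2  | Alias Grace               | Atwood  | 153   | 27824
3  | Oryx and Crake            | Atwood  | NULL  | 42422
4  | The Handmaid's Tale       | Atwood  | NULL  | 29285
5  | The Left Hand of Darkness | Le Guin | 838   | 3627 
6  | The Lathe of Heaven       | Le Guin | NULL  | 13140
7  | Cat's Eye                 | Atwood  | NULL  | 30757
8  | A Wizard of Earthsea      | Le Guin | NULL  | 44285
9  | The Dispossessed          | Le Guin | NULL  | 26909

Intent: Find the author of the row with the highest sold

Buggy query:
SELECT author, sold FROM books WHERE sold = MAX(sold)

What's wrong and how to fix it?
Bug: MAX(sold) is an aggregate and cannot be used directly in WHERE

Fix: Wrap MAX in a scalar subquery so WHERE compares against a single value

Corrected query:
SELECT author, sold FROM books WHERE sold = (SELECT MAX(sold) FROM books)

Result:
author  | sold 
--------+------
Le Guin | 44285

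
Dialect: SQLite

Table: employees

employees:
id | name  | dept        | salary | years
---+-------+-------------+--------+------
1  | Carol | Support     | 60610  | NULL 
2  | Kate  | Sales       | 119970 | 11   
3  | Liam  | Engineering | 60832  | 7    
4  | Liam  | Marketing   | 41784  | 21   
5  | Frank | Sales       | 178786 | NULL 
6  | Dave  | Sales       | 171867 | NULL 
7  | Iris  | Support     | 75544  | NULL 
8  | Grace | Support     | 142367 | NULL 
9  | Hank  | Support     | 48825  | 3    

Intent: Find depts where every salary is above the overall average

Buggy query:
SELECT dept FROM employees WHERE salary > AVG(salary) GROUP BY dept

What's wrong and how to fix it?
Bug: AVG() is an aggregate; it can't sit directly in WHERE

Fix: Compute the overall average in a scalar subquery and compare each group's MIN against it in HAVING

Corrected query:
SELECT dept FROM employees GROUP BY dept HAVING MIN(salary) > (SELECT AVG(salary) FROM employees)

Result:
dept 
-----
Sales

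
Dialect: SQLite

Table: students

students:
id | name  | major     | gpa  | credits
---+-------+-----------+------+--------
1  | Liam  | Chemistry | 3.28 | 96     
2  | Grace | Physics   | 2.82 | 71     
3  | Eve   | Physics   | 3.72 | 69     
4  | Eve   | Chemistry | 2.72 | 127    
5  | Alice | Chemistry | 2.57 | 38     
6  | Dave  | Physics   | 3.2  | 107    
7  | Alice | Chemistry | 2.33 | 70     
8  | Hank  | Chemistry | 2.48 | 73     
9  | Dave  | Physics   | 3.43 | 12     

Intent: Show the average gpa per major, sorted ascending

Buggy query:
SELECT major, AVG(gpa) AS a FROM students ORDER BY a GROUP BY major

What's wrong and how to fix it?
Bug: GROUP BY must precede ORDER BY

Fix: Reorder: SELECT … FROM … GROUP BY … ORDER BY …

Corrected query:
SELECT major, AVG(gpa) AS a FROM students GROUP BY major ORDER BY a

Result:
major     | a     
----------+-------
Chemistry | 2.676 
Physics   | 3.2925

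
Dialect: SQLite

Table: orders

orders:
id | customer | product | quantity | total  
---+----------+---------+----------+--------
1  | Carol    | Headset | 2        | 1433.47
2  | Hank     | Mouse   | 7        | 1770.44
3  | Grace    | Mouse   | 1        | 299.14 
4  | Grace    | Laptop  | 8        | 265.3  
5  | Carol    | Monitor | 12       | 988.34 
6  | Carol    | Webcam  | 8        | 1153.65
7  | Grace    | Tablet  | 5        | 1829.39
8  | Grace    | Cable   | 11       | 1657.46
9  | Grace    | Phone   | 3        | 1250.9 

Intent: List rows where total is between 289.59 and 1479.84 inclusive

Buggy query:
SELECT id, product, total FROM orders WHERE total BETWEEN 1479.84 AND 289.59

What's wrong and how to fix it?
Bug: The bounds are reversed; BETWEEN a AND b requires a <= b to match anything

Fix: Write BETWEEN 289.59 AND 1479.84

Corrected query:
SELECT id, product, total FROM orders WHERE total BETWEEN 289.59 AND 1479.84

Result:
id | product | total  
---+---------+--------
1  | Headset | 1433.47
3  | Mouse   | 299.14 
5  | Monitor | 988.34 
6  | Webcam  | 1153.65
9  | Phone   | 1250.9 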